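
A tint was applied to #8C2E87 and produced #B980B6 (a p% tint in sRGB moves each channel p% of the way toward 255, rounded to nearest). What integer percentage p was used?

39%

#8C2E87 is rgb(140, 46, 135); #B980B6 is rgb(185, 128, 182).
On the G channel (widest range): 128 ≈ 46 + (p/100)(255 − 46), so p ≈ 100×(128 − 46)/(255 − 46) = 8200/209 = 39.23.
p = 39 reproduces all three channels after rounding.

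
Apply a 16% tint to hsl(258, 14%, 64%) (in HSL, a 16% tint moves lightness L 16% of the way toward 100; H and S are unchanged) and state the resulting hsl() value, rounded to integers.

hsl(258, 14%, 70%)

L moves 16% from 64 toward 100: 64 + 5.76 = 69.76 → 70.
H and S are unchanged.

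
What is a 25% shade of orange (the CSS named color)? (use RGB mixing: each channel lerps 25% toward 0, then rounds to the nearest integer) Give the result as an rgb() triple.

CSS orange is rgb(255, 165, 0).
Lerp each channel 25% toward 0:
  R: 255 − 63.75 = 191.25 → 191
  G: 165 + 0.25×(0−165) = 165 − 41.25 = 123.75 → 124
  B: 0 + 0.25×(0−0) = 0 + 0 = 0 → 0

rgb(191, 124, 0)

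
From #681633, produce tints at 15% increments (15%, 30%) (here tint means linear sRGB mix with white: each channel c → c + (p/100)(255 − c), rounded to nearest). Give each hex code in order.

#681633 is rgb(104, 22, 51).
15%: (104 + 22.65 = 126.65→127, 22 + 34.95 = 56.95→57, 51 + 30.6 = 81.6→82) → #7f3952
30%: (104 + 45.3 = 149.3→149, 22 + 69.9 = 91.9→92, 51 + 61.2 = 112.2→112) → #955c70

#7f3952, #955c70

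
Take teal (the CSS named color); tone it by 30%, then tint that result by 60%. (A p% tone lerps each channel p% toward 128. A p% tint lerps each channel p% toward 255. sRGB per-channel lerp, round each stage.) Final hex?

#A8CCCC

CSS teal is rgb(0, 128, 128).
A 30% tone moves each channel 30% toward 128:
  R: 0 + 38.4 = 38.4 → 38
  G: 128 + 0 = 128 → 128
  B: 128 + 0.3×(128−128) = 128 + 0 = 128 → 128
After the tone: rgb(38, 128, 128) = #268080.
Per channel, c → c + 0.6(255 − c):
  R: 38 + 0.6×(255−38) = 38 + 130.2 = 168.2 → 168
  G: 128 + 76.2 = 204.2 → 204
  B: 128 + 0.6×(255−128) = 128 + 76.2 = 204.2 → 204
rgb(168, 204, 204) = #A8CCCC.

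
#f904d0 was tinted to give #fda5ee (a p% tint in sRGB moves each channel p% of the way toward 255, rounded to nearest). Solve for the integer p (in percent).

#f904d0 is rgb(249, 4, 208); #fda5ee is rgb(253, 165, 238).
On the G channel (widest range): 165 ≈ 4 + (p/100)(255 − 4), so p ≈ 100×(165 − 4)/(255 − 4) = 16100/251 = 64.14.
p = 64 reproduces all three channels after rounding.

64%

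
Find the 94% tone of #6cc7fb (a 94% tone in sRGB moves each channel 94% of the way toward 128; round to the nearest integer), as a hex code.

#7f8487

#6cc7fb is rgb(108, 199, 251).
Lerp each channel 94% toward 128:
  R: 108 + 0.94×(128−108) = 108 + 18.8 = 126.8 → 127
  G: 199 − 66.74 = 132.26 → 132
  B: 251 + 0.94×(128−251) = 251 − 115.62 = 135.38 → 135
rgb(127, 132, 135) = #7f8487.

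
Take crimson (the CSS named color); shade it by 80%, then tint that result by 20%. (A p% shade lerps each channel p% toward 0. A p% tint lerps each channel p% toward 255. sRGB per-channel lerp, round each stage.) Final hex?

CSS crimson is rgb(220, 20, 60).
Lerp each channel 80% toward 0:
  R: 220 − 176 = 44 → 44
  G: 20 + 0.8×(0−20) = 20 − 16 = 4 → 4
  B: 60 + 0.8×(0−60) = 60 − 48 = 12 → 12
After the shade: rgb(44, 4, 12) = #2c040c.
Lerp each channel 20% toward 255:
  R: 44 + 0.2×(255−44) = 44 + 42.2 = 86.2 → 86
  G: 4 + 50.2 = 54.2 → 54
  B: 12 + 0.2×(255−12) = 12 + 48.6 = 60.6 → 61
rgb(86, 54, 61) = #56363d.

#56363d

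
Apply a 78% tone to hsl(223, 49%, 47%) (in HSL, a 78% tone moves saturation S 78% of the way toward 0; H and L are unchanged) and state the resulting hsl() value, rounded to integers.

hsl(223, 11%, 47%)

S moves 78% from 49 toward 0: 49 − 38.22 = 10.78 → 11.
H and L are unchanged.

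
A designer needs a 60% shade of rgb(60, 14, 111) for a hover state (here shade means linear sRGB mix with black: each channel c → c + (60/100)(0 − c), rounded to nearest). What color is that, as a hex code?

Per channel, c → c + 0.6(0 − c):
  R: 60 + 0.6×(0−60) = 60 − 36 = 24 → 24
  G: 14 + 0.6×(0−14) = 14 − 8.4 = 5.6 → 6
  B: 111 + 0.6×(0−111) = 111 − 66.6 = 44.4 → 44
rgb(24, 6, 44) = #18062C.

#18062C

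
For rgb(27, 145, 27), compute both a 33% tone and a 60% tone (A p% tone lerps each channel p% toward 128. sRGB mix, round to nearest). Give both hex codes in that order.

33% tone:
  R: 27 + 0.33×(128−27) = 27 + 33.33 = 60.33 → 60
  G: 145 + 0.33×(128−145) = 145 − 5.61 = 139.39 → 139
  B: 27 + 0.33×(128−27) = 27 + 33.33 = 60.33 → 60
  → #3C8B3C
60% tone:
  R: 27 + 0.6×(128−27) = 27 + 60.6 = 87.6 → 88
  G: 145 + 0.6×(128−145) = 145 − 10.2 = 134.8 → 135
  B: 27 + 0.6×(128−27) = 27 + 60.6 = 87.6 → 88
  → #588758

#3C8B3C, #588758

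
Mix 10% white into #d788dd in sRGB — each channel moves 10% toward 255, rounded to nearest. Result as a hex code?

#d788dd is rgb(215, 136, 221).
A 10% tint moves each channel 10% toward 255:
  R: 215 + 4 = 219 → 219
  G: 136 + 11.9 = 147.9 → 148
  B: 221 + 0.1×(255−221) = 221 + 3.4 = 224.4 → 224
rgb(219, 148, 224) = #db94e0.

#db94e0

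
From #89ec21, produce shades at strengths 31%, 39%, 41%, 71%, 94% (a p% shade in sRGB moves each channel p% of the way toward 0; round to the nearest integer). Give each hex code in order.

#89ec21 is rgb(137, 236, 33).
31%: (137 − 42.47 = 94.53→95, 236 − 73.16 = 162.84→163, 33 − 10.23 = 22.77→23) → #5fa317
39%: (137 − 53.43 = 83.57→84, 236 − 92.04 = 143.96→144, 33 − 12.87 = 20.13→20) → #549014
41%: (137 − 56.17 = 80.83→81, 236 − 96.76 = 139.24→139, 33 − 13.53 = 19.47→19) → #518b13
71%: (137 − 97.27 = 39.73→40, 236 − 167.56 = 68.44→68, 33 − 23.43 = 9.57→10) → #28440a
94%: (137 − 128.78 = 8.22→8, 236 − 221.84 = 14.16→14, 33 − 31.02 = 1.98→2) → #080e02

#5fa317, #549014, #518b13, #28440a, #080e02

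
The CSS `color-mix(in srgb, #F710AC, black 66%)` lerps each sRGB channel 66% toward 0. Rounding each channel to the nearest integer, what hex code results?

#54053A

#F710AC is rgb(247, 16, 172).
A 66% shade moves each channel 66% toward 0:
  R: 247 + 0.66×(0−247) = 247 − 163.02 = 83.98 → 84
  G: 16 + 0.66×(0−16) = 16 − 10.56 = 5.44 → 5
  B: 172 − 113.52 = 58.48 → 58
rgb(84, 5, 58) = #54053A.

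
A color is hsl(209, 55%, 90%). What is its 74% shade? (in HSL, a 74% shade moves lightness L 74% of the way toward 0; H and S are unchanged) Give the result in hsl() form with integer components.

hsl(209, 55%, 23%)

L moves 74% from 90 toward 0: 90 − 66.6 = 23.4 → 23.
H and S are unchanged.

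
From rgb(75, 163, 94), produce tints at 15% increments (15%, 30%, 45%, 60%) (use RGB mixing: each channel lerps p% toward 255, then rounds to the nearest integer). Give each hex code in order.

15%: (75 + 27 = 102→102, 163 + 13.8 = 176.8→177, 94 + 24.15 = 118.15→118) → #66B176
30%: (75 + 54 = 129→129, 163 + 27.6 = 190.6→191, 94 + 48.3 = 142.3→142) → #81BF8E
45%: (75 + 81 = 156→156, 163 + 41.4 = 204.4→204, 94 + 72.45 = 166.45→166) → #9CCCA6
60%: (75 + 108 = 183→183, 163 + 55.2 = 218.2→218, 94 + 96.6 = 190.6→191) → #B7DABF

#66B176, #81BF8E, #9CCCA6, #B7DABF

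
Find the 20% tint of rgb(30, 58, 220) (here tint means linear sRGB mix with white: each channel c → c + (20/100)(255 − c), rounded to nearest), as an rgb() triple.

rgb(75, 97, 227)

A 20% tint moves each channel 20% toward 255:
  R: 30 + 0.2×(255−30) = 30 + 45 = 75 → 75
  G: 58 + 0.2×(255−58) = 58 + 39.4 = 97.4 → 97
  B: 220 + 7 = 227 → 227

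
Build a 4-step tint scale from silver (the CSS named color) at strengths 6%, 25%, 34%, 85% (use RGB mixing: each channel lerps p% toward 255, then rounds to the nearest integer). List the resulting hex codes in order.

CSS silver is rgb(192, 192, 192).
6%: (192 + 3.78 = 195.78→196, 192 + 3.78 = 195.78→196, 192 + 3.78 = 195.78→196) → #C4C4C4
25%: (192 + 15.75 = 207.75→208, 192 + 15.75 = 207.75→208, 192 + 15.75 = 207.75→208) → #D0D0D0
34%: (192 + 21.42 = 213.42→213, 192 + 21.42 = 213.42→213, 192 + 21.42 = 213.42→213) → #D5D5D5
85%: (192 + 53.55 = 245.55→246, 192 + 53.55 = 245.55→246, 192 + 53.55 = 245.55→246) → #F6F6F6

#C4C4C4, #D0D0D0, #D5D5D5, #F6F6F6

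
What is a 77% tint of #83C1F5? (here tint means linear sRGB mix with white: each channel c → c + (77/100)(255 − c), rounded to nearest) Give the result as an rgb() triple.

#83C1F5 is rgb(131, 193, 245).
A 77% tint moves each channel 77% toward 255:
  R: 131 + 0.77×(255−131) = 131 + 95.48 = 226.48 → 226
  G: 193 + 47.74 = 240.74 → 241
  B: 245 + 0.77×(255−245) = 245 + 7.7 = 252.7 → 253

rgb(226, 241, 253)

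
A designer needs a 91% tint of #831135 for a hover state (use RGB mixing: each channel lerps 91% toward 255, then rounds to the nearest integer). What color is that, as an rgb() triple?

rgb(244, 234, 237)

#831135 is rgb(131, 17, 53).
Lerp each channel 91% toward 255:
  R: 131 + 0.91×(255−131) = 131 + 112.84 = 243.84 → 244
  G: 17 + 0.91×(255−17) = 17 + 216.58 = 233.58 → 234
  B: 53 + 0.91×(255−53) = 53 + 183.82 = 236.82 → 237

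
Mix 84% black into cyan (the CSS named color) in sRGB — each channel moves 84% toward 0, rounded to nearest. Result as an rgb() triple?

rgb(0, 41, 41)

CSS cyan is rgb(0, 255, 255).
Lerp each channel 84% toward 0:
  R: 0 + 0 = 0 → 0
  G: 255 + 0.84×(0−255) = 255 − 214.2 = 40.8 → 41
  B: 255 + 0.84×(0−255) = 255 − 214.2 = 40.8 → 41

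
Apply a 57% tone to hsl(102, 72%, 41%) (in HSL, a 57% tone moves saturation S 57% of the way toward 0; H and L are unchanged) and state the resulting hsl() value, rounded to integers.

hsl(102, 31%, 41%)

S moves 57% from 72 toward 0: 72 − 41.04 = 30.96 → 31.
H and L are unchanged.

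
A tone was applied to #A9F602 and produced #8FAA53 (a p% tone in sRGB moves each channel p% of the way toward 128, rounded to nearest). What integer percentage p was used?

#A9F602 is rgb(169, 246, 2); #8FAA53 is rgb(143, 170, 83).
On the B channel (widest range): 83 ≈ 2 + (p/100)(128 − 2), so p ≈ 100×(83 − 2)/(128 − 2) = 8100/126 = 64.29.
p = 64 reproduces all three channels after rounding.

64%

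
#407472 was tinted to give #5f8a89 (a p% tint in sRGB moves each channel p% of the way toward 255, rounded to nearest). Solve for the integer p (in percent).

#407472 is rgb(64, 116, 114); #5f8a89 is rgb(95, 138, 137).
On the R channel (widest range): 95 ≈ 64 + (p/100)(255 − 64), so p ≈ 100×(95 − 64)/(255 − 64) = 3100/191 = 16.23.
p = 16 reproduces all three channels after rounding.

16%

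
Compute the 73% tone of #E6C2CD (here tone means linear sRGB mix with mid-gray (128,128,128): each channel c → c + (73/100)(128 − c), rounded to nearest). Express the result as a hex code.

#9C9295

#E6C2CD is rgb(230, 194, 205).
Per channel, c → c + 0.73(128 − c):
  R: 230 − 74.46 = 155.54 → 156
  G: 194 + 0.73×(128−194) = 194 − 48.18 = 145.82 → 146
  B: 205 + 0.73×(128−205) = 205 − 56.21 = 148.79 → 149
rgb(156, 146, 149) = #9C9295.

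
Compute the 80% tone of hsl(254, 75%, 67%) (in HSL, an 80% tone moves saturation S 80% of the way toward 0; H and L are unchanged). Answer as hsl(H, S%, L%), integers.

S moves 80% from 75 toward 0: 75 − 60 = 15 → 15.
H and L are unchanged.

hsl(254, 15%, 67%)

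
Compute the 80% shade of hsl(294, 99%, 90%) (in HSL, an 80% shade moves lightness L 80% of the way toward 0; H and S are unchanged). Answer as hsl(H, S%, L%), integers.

hsl(294, 99%, 18%)

L moves 80% from 90 toward 0: 90 − 72 = 18 → 18.
H and S are unchanged.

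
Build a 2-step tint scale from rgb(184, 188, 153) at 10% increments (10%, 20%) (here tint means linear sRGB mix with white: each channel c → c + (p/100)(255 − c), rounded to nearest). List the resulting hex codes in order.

10%: (184 + 7.1 = 191.1→191, 188 + 6.7 = 194.7→195, 153 + 10.2 = 163.2→163) → #BFC3A3
20%: (184 + 14.2 = 198.2→198, 188 + 13.4 = 201.4→201, 153 + 20.4 = 173.4→173) → #C6C9AD

#BFC3A3, #C6C9AD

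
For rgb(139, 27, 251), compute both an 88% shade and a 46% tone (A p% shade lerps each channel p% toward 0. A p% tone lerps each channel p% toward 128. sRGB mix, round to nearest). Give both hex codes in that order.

88% shade:
  R: 139 + 0.88×(0−139) = 139 − 122.32 = 16.68 → 17
  G: 27 + 0.88×(0−27) = 27 − 23.76 = 3.24 → 3
  B: 251 + 0.88×(0−251) = 251 − 220.88 = 30.12 → 30
  → #11031E
46% tone:
  R: 139 + 0.46×(128−139) = 139 − 5.06 = 133.94 → 134
  G: 27 + 0.46×(128−27) = 27 + 46.46 = 73.46 → 73
  B: 251 − 56.58 = 194.42 → 194
  → #8649C2

#11031E, #8649C2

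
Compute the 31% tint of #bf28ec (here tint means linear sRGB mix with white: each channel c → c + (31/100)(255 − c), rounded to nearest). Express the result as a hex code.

#bf28ec is rgb(191, 40, 236).
Lerp each channel 31% toward 255:
  R: 191 + 0.31×(255−191) = 191 + 19.84 = 210.84 → 211
  G: 40 + 0.31×(255−40) = 40 + 66.65 = 106.65 → 107
  B: 236 + 0.31×(255−236) = 236 + 5.89 = 241.89 → 242
rgb(211, 107, 242) = #d36bf2.

#d36bf2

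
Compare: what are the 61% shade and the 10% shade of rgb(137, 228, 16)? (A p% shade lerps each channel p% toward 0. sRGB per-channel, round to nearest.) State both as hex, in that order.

61% shade:
  R: 137 + 0.61×(0−137) = 137 − 83.57 = 53.43 → 53
  G: 228 + 0.61×(0−228) = 228 − 139.08 = 88.92 → 89
  B: 16 − 9.76 = 6.24 → 6
  → #355906
10% shade:
  R: 137 + 0.1×(0−137) = 137 − 13.7 = 123.3 → 123
  G: 228 − 22.8 = 205.2 → 205
  B: 16 + 0.1×(0−16) = 16 − 1.6 = 14.4 → 14
  → #7BCD0E

#355906, #7BCD0E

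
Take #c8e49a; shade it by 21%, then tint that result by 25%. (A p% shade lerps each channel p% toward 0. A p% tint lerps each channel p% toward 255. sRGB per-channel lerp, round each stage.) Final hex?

#b6c79b

#c8e49a is rgb(200, 228, 154).
Per channel, c → c + 0.21(0 − c):
  R: 200 − 42 = 158 → 158
  G: 228 − 47.88 = 180.12 → 180
  B: 154 − 32.34 = 121.66 → 122
After the shade: rgb(158, 180, 122) = #9eb47a.
A 25% tint moves each channel 25% toward 255:
  R: 158 + 0.25×(255−158) = 158 + 24.25 = 182.25 → 182
  G: 180 + 0.25×(255−180) = 180 + 18.75 = 198.75 → 199
  B: 122 + 0.25×(255−122) = 122 + 33.25 = 155.25 → 155
rgb(182, 199, 155) = #b6c79b.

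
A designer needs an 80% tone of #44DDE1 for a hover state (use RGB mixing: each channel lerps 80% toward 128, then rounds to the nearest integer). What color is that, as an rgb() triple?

rgb(116, 147, 147)

#44DDE1 is rgb(68, 221, 225).
Per channel, c → c + 0.8(128 − c):
  R: 68 + 0.8×(128−68) = 68 + 48 = 116 → 116
  G: 221 − 74.4 = 146.6 → 147
  B: 225 − 77.6 = 147.4 → 147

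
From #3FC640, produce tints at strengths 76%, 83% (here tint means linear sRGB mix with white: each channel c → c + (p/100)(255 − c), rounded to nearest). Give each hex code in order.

#D1F1D1, #DEF5DF

#3FC640 is rgb(63, 198, 64).
76%: (63 + 145.92 = 208.92→209, 198 + 43.32 = 241.32→241, 64 + 145.16 = 209.16→209) → #D1F1D1
83%: (63 + 159.36 = 222.36→222, 198 + 47.31 = 245.31→245, 64 + 158.53 = 222.53→223) → #DEF5DF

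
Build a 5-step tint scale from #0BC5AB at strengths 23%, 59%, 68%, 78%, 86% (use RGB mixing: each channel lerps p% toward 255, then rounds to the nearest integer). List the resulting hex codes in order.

#0BC5AB is rgb(11, 197, 171).
23%: (11 + 56.12 = 67.12→67, 197 + 13.34 = 210.34→210, 171 + 19.32 = 190.32→190) → #43D2BE
59%: (11 + 143.96 = 154.96→155, 197 + 34.22 = 231.22→231, 171 + 49.56 = 220.56→221) → #9BE7DD
68%: (11 + 165.92 = 176.92→177, 197 + 39.44 = 236.44→236, 171 + 57.12 = 228.12→228) → #B1ECE4
78%: (11 + 190.32 = 201.32→201, 197 + 45.24 = 242.24→242, 171 + 65.52 = 236.52→237) → #C9F2ED
86%: (11 + 209.84 = 220.84→221, 197 + 49.88 = 246.88→247, 171 + 72.24 = 243.24→243) → #DDF7F3

#43D2BE, #9BE7DD, #B1ECE4, #C9F2ED, #DDF7F3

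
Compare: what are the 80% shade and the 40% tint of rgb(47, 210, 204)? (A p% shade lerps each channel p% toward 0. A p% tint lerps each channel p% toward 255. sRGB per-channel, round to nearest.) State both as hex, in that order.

80% shade:
  R: 47 − 37.6 = 9.4 → 9
  G: 210 + 0.8×(0−210) = 210 − 168 = 42 → 42
  B: 204 + 0.8×(0−204) = 204 − 163.2 = 40.8 → 41
  → #092a29
40% tint:
  R: 47 + 83.2 = 130.2 → 130
  G: 210 + 0.4×(255−210) = 210 + 18 = 228 → 228
  B: 204 + 0.4×(255−204) = 204 + 20.4 = 224.4 → 224
  → #82e4e0

#092a29, #82e4e0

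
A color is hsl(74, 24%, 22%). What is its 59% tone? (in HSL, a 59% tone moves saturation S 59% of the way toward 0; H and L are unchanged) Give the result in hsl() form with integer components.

S moves 59% from 24 toward 0: 24 − 14.16 = 9.84 → 10.
H and L are unchanged.

hsl(74, 10%, 22%)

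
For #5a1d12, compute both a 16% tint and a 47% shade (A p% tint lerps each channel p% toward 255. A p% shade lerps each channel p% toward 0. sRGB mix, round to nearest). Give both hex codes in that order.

#5a1d12 is rgb(90, 29, 18).
16% tint:
  R: 90 + 0.16×(255−90) = 90 + 26.4 = 116.4 → 116
  G: 29 + 0.16×(255−29) = 29 + 36.16 = 65.16 → 65
  B: 18 + 37.92 = 55.92 → 56
  → #744138
47% shade:
  R: 90 − 42.3 = 47.7 → 48
  G: 29 + 0.47×(0−29) = 29 − 13.63 = 15.37 → 15
  B: 18 − 8.46 = 9.54 → 10
  → #300f0a

#744138, #300f0a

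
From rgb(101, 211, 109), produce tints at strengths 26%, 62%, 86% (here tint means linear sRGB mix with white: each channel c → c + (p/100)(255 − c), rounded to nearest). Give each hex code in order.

#8DDE93, #C4EEC8, #E9F9EB

26%: (101 + 40.04 = 141.04→141, 211 + 11.44 = 222.44→222, 109 + 37.96 = 146.96→147) → #8DDE93
62%: (101 + 95.48 = 196.48→196, 211 + 27.28 = 238.28→238, 109 + 90.52 = 199.52→200) → #C4EEC8
86%: (101 + 132.44 = 233.44→233, 211 + 37.84 = 248.84→249, 109 + 125.56 = 234.56→235) → #E9F9EB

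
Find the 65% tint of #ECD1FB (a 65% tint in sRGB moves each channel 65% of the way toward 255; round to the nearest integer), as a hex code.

#ECD1FB is rgb(236, 209, 251).
Per channel, c → c + 0.65(255 − c):
  R: 236 + 0.65×(255−236) = 236 + 12.35 = 248.35 → 248
  G: 209 + 29.9 = 238.9 → 239
  B: 251 + 0.65×(255−251) = 251 + 2.6 = 253.6 → 254
rgb(248, 239, 254) = #F8EFFE.

#F8EFFE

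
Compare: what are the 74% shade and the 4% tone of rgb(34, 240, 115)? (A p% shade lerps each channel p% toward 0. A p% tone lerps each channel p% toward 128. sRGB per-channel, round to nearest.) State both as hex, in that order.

74% shade:
  R: 34 + 0.74×(0−34) = 34 − 25.16 = 8.84 → 9
  G: 240 + 0.74×(0−240) = 240 − 177.6 = 62.4 → 62
  B: 115 + 0.74×(0−115) = 115 − 85.1 = 29.9 → 30
  → #093E1E
4% tone:
  R: 34 + 3.76 = 37.76 → 38
  G: 240 − 4.48 = 235.52 → 236
  B: 115 + 0.04×(128−115) = 115 + 0.52 = 115.52 → 116
  → #26EC74

#093E1E, #26EC74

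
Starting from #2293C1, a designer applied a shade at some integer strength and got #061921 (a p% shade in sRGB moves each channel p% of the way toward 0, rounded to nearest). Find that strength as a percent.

#2293C1 is rgb(34, 147, 193); #061921 is rgb(6, 25, 33).
On the B channel (widest range): 33 ≈ 193 + (p/100)(0 − 193), so p ≈ 100×(33 − 193)/(0 − 193) = -16000/-193 = 82.90.
p = 83 reproduces all three channels after rounding.

83%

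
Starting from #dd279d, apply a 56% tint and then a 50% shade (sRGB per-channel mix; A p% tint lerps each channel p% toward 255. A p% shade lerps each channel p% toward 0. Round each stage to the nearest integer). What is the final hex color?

#78506a

#dd279d is rgb(221, 39, 157).
A 56% tint moves each channel 56% toward 255:
  R: 221 + 0.56×(255−221) = 221 + 19.04 = 240.04 → 240
  G: 39 + 120.96 = 159.96 → 160
  B: 157 + 54.88 = 211.88 → 212
After the tint: rgb(240, 160, 212) = #f0a0d4.
A 50% shade moves each channel 50% toward 0:
  R: 240 − 120 = 120 → 120
  G: 160 − 80 = 80 → 80
  B: 212 − 106 = 106 → 106
rgb(120, 80, 106) = #78506a.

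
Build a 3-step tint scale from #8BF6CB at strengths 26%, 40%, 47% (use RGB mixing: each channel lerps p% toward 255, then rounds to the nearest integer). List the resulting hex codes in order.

#A9F8D9, #B9FAE0, #C2FAE3

#8BF6CB is rgb(139, 246, 203).
26%: (139 + 30.16 = 169.16→169, 246 + 2.34 = 248.34→248, 203 + 13.52 = 216.52→217) → #A9F8D9
40%: (139 + 46.4 = 185.4→185, 246 + 3.6 = 249.6→250, 203 + 20.8 = 223.8→224) → #B9FAE0
47%: (139 + 54.52 = 193.52→194, 246 + 4.23 = 250.23→250, 203 + 24.44 = 227.44→227) → #C2FAE3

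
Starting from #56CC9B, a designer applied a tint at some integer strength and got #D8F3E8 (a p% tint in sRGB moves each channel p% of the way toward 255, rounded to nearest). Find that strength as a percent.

#56CC9B is rgb(86, 204, 155); #D8F3E8 is rgb(216, 243, 232).
On the R channel (widest range): 216 ≈ 86 + (p/100)(255 − 86), so p ≈ 100×(216 − 86)/(255 − 86) = 13000/169 = 76.92.
p = 77 reproduces all three channels after rounding.

77%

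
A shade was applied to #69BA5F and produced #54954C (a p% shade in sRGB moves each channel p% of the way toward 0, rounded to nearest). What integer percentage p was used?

#69BA5F is rgb(105, 186, 95); #54954C is rgb(84, 149, 76).
On the G channel (widest range): 149 ≈ 186 + (p/100)(0 − 186), so p ≈ 100×(149 − 186)/(0 − 186) = -3700/-186 = 19.89.
p = 20 reproduces all three channels after rounding.

20%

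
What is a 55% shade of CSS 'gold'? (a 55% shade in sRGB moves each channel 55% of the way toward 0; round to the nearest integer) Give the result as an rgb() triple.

rgb(115, 97, 0)

CSS gold is rgb(255, 215, 0).
A 55% shade moves each channel 55% toward 0:
  R: 255 − 140.25 = 114.75 → 115
  G: 215 + 0.55×(0−215) = 215 − 118.25 = 96.75 → 97
  B: 0 + 0.55×(0−0) = 0 + 0 = 0 → 0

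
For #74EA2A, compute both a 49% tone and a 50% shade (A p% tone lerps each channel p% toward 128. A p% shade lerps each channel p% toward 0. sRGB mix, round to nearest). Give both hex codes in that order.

#7AB654, #3A7515

#74EA2A is rgb(116, 234, 42).
49% tone:
  R: 116 + 5.88 = 121.88 → 122
  G: 234 − 51.94 = 182.06 → 182
  B: 42 + 42.14 = 84.14 → 84
  → #7AB654
50% shade:
  R: 116 − 58 = 58 → 58
  G: 234 + 0.5×(0−234) = 234 − 117 = 117 → 117
  B: 42 + 0.5×(0−42) = 42 − 21 = 21 → 21
  → #3A7515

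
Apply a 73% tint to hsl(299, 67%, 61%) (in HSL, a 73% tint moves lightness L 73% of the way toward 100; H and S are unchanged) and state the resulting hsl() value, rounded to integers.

hsl(299, 67%, 89%)

L moves 73% from 61 toward 100: 61 + 28.47 = 89.47 → 89.
H and S are unchanged.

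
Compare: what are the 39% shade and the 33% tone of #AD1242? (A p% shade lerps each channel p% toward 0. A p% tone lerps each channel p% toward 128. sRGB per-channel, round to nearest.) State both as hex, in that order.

#6A0B28, #9E3656

#AD1242 is rgb(173, 18, 66).
39% shade:
  R: 173 − 67.47 = 105.53 → 106
  G: 18 + 0.39×(0−18) = 18 − 7.02 = 10.98 → 11
  B: 66 − 25.74 = 40.26 → 40
  → #6A0B28
33% tone:
  R: 173 − 14.85 = 158.15 → 158
  G: 18 + 36.3 = 54.3 → 54
  B: 66 + 0.33×(128−66) = 66 + 20.46 = 86.46 → 86
  → #9E3656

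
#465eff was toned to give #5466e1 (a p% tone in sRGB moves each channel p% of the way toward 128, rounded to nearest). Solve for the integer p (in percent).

#465eff is rgb(70, 94, 255); #5466e1 is rgb(84, 102, 225).
On the B channel (widest range): 225 ≈ 255 + (p/100)(128 − 255), so p ≈ 100×(225 − 255)/(128 − 255) = -3000/-127 = 23.62.
p = 24 reproduces all three channels after rounding.

24%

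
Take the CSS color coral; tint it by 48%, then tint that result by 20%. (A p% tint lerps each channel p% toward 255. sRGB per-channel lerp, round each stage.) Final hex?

CSS coral is rgb(255, 127, 80).
Per channel, c → c + 0.48(255 − c):
  R: 255 + 0 = 255 → 255
  G: 127 + 0.48×(255−127) = 127 + 61.44 = 188.44 → 188
  B: 80 + 84 = 164 → 164
After the tint: rgb(255, 188, 164) = #FFBCA4.
Per channel, c → c + 0.2(255 − c):
  R: 255 + 0.2×(255−255) = 255 + 0 = 255 → 255
  G: 188 + 0.2×(255−188) = 188 + 13.4 = 201.4 → 201
  B: 164 + 18.2 = 182.2 → 182
rgb(255, 201, 182) = #FFC9B6.

#FFC9B6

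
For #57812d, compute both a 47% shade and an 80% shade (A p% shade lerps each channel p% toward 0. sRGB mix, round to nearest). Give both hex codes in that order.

#2e4418, #111a09

#57812d is rgb(87, 129, 45).
47% shade:
  R: 87 + 0.47×(0−87) = 87 − 40.89 = 46.11 → 46
  G: 129 − 60.63 = 68.37 → 68
  B: 45 + 0.47×(0−45) = 45 − 21.15 = 23.85 → 24
  → #2e4418
80% shade:
  R: 87 − 69.6 = 17.4 → 17
  G: 129 + 0.8×(0−129) = 129 − 103.2 = 25.8 → 26
  B: 45 + 0.8×(0−45) = 45 − 36 = 9 → 9
  → #111a09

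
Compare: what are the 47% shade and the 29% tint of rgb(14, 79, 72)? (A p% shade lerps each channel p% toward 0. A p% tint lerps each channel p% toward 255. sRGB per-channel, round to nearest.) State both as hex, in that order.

47% shade:
  R: 14 − 6.58 = 7.42 → 7
  G: 79 + 0.47×(0−79) = 79 − 37.13 = 41.87 → 42
  B: 72 − 33.84 = 38.16 → 38
  → #072A26
29% tint:
  R: 14 + 69.89 = 83.89 → 84
  G: 79 + 0.29×(255−79) = 79 + 51.04 = 130.04 → 130
  B: 72 + 53.07 = 125.07 → 125
  → #54827D

#072A26, #54827D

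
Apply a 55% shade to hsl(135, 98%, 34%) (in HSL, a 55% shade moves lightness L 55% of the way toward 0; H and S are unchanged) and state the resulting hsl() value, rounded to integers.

L moves 55% from 34 toward 0: 34 − 18.7 = 15.3 → 15.
H and S are unchanged.

hsl(135, 98%, 15%)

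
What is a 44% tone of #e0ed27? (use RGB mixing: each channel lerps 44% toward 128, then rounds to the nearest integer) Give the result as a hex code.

#b6bd4e

#e0ed27 is rgb(224, 237, 39).
A 44% tone moves each channel 44% toward 128:
  R: 224 − 42.24 = 181.76 → 182
  G: 237 + 0.44×(128−237) = 237 − 47.96 = 189.04 → 189
  B: 39 + 39.16 = 78.16 → 78
rgb(182, 189, 78) = #b6bd4e.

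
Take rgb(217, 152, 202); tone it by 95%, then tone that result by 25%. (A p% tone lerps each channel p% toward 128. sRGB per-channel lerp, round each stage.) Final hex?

#838183

A 95% tone moves each channel 95% toward 128:
  R: 217 + 0.95×(128−217) = 217 − 84.55 = 132.45 → 132
  G: 152 + 0.95×(128−152) = 152 − 22.8 = 129.2 → 129
  B: 202 + 0.95×(128−202) = 202 − 70.3 = 131.7 → 132
After the tone: rgb(132, 129, 132) = #848184.
Per channel, c → c + 0.25(128 − c):
  R: 132 − 1 = 131 → 131
  G: 129 + 0.25×(128−129) = 129 − 0.25 = 128.75 → 129
  B: 132 − 1 = 131 → 131
rgb(131, 129, 131) = #838183.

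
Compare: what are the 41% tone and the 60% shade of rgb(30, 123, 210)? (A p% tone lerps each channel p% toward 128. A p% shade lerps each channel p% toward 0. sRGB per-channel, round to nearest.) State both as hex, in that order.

#467db0, #0c3154

41% tone:
  R: 30 + 0.41×(128−30) = 30 + 40.18 = 70.18 → 70
  G: 123 + 2.05 = 125.05 → 125
  B: 210 − 33.62 = 176.38 → 176
  → #467db0
60% shade:
  R: 30 − 18 = 12 → 12
  G: 123 − 73.8 = 49.2 → 49
  B: 210 + 0.6×(0−210) = 210 − 126 = 84 → 84
  → #0c3154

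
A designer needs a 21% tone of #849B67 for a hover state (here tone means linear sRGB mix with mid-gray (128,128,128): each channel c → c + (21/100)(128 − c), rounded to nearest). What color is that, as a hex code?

#83956C

#849B67 is rgb(132, 155, 103).
Per channel, c → c + 0.21(128 − c):
  R: 132 − 0.84 = 131.16 → 131
  G: 155 + 0.21×(128−155) = 155 − 5.67 = 149.33 → 149
  B: 103 + 0.21×(128−103) = 103 + 5.25 = 108.25 → 108
rgb(131, 149, 108) = #83956C.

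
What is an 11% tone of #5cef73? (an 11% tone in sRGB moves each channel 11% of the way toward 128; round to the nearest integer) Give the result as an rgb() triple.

rgb(96, 227, 116)

#5cef73 is rgb(92, 239, 115).
An 11% tone moves each channel 11% toward 128:
  R: 92 + 0.11×(128−92) = 92 + 3.96 = 95.96 → 96
  G: 239 − 12.21 = 226.79 → 227
  B: 115 + 0.11×(128−115) = 115 + 1.43 = 116.43 → 116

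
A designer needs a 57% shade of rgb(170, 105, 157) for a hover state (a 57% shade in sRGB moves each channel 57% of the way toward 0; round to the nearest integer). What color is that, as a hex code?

Lerp each channel 57% toward 0:
  R: 170 − 96.9 = 73.1 → 73
  G: 105 − 59.85 = 45.15 → 45
  B: 157 + 0.57×(0−157) = 157 − 89.49 = 67.51 → 68
rgb(73, 45, 68) = #492D44.

#492D44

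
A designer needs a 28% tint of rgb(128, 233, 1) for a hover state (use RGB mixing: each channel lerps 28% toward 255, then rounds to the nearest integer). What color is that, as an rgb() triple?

rgb(164, 239, 72)

A 28% tint moves each channel 28% toward 255:
  R: 128 + 35.56 = 163.56 → 164
  G: 233 + 0.28×(255−233) = 233 + 6.16 = 239.16 → 239
  B: 1 + 0.28×(255−1) = 1 + 71.12 = 72.12 → 72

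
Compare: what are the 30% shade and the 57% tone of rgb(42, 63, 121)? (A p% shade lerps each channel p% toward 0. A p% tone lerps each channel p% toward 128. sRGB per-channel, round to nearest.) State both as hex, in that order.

30% shade:
  R: 42 − 12.6 = 29.4 → 29
  G: 63 + 0.3×(0−63) = 63 − 18.9 = 44.1 → 44
  B: 121 + 0.3×(0−121) = 121 − 36.3 = 84.7 → 85
  → #1d2c55
57% tone:
  R: 42 + 49.02 = 91.02 → 91
  G: 63 + 37.05 = 100.05 → 100
  B: 121 + 0.57×(128−121) = 121 + 3.99 = 124.99 → 125
  → #5b647d

#1d2c55, #5b647d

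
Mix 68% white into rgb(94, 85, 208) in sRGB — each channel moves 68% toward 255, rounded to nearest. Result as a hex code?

Lerp each channel 68% toward 255:
  R: 94 + 0.68×(255−94) = 94 + 109.48 = 203.48 → 203
  G: 85 + 115.6 = 200.6 → 201
  B: 208 + 0.68×(255−208) = 208 + 31.96 = 239.96 → 240
rgb(203, 201, 240) = #CBC9F0.

#CBC9F0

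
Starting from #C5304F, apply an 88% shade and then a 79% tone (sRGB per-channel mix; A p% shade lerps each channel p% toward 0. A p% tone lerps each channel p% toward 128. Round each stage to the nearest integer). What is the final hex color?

#6A6667

#C5304F is rgb(197, 48, 79).
Per channel, c → c + 0.88(0 − c):
  R: 197 + 0.88×(0−197) = 197 − 173.36 = 23.64 → 24
  G: 48 + 0.88×(0−48) = 48 − 42.24 = 5.76 → 6
  B: 79 + 0.88×(0−79) = 79 − 69.52 = 9.48 → 9
After the shade: rgb(24, 6, 9) = #180609.
A 79% tone moves each channel 79% toward 128:
  R: 24 + 0.79×(128−24) = 24 + 82.16 = 106.16 → 106
  G: 6 + 0.79×(128−6) = 6 + 96.38 = 102.38 → 102
  B: 9 + 0.79×(128−9) = 9 + 94.01 = 103.01 → 103
rgb(106, 102, 103) = #6A6667.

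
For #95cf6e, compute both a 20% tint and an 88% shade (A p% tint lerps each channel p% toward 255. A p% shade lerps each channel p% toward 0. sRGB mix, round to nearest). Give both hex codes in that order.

#95cf6e is rgb(149, 207, 110).
20% tint:
  R: 149 + 0.2×(255−149) = 149 + 21.2 = 170.2 → 170
  G: 207 + 0.2×(255−207) = 207 + 9.6 = 216.6 → 217
  B: 110 + 0.2×(255−110) = 110 + 29 = 139 → 139
  → #aad98b
88% shade:
  R: 149 − 131.12 = 17.88 → 18
  G: 207 + 0.88×(0−207) = 207 − 182.16 = 24.84 → 25
  B: 110 − 96.8 = 13.2 → 13
  → #12190d

#aad98b, #12190d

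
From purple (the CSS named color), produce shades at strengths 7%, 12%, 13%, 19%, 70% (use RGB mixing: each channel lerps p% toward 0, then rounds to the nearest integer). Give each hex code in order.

CSS purple is rgb(128, 0, 128).
7%: (128 − 8.96 = 119.04→119, 0→0, 128 − 8.96 = 119.04→119) → #770077
12%: (128 − 15.36 = 112.64→113, 0→0, 128 − 15.36 = 112.64→113) → #710071
13%: (128 − 16.64 = 111.36→111, 0→0, 128 − 16.64 = 111.36→111) → #6F006F
19%: (128 − 24.32 = 103.68→104, 0→0, 128 − 24.32 = 103.68→104) → #680068
70%: (128 − 89.6 = 38.4→38, 0→0, 128 − 89.6 = 38.4→38) → #260026

#770077, #710071, #6F006F, #680068, #260026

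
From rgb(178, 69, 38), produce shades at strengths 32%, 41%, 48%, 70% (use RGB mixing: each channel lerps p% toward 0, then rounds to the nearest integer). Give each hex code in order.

32%: (178 − 56.96 = 121.04→121, 69 − 22.08 = 46.92→47, 38 − 12.16 = 25.84→26) → #792f1a
41%: (178 − 72.98 = 105.02→105, 69 − 28.29 = 40.71→41, 38 − 15.58 = 22.42→22) → #692916
48%: (178 − 85.44 = 92.56→93, 69 − 33.12 = 35.88→36, 38 − 18.24 = 19.76→20) → #5d2414
70%: (178 − 124.6 = 53.4→53, 69 − 48.3 = 20.7→21, 38 − 26.6 = 11.4→11) → #35150b

#792f1a, #692916, #5d2414, #35150b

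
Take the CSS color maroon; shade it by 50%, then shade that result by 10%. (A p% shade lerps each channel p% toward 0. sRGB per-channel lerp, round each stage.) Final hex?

CSS maroon is rgb(128, 0, 0).
Per channel, c → c + 0.5(0 − c):
  R: 128 + 0.5×(0−128) = 128 − 64 = 64 → 64
  G: 0 + 0 = 0 → 0
  B: 0 + 0 = 0 → 0
After the shade: rgb(64, 0, 0) = #400000.
A 10% shade moves each channel 10% toward 0:
  R: 64 + 0.1×(0−64) = 64 − 6.4 = 57.6 → 58
  G: 0 + 0.1×(0−0) = 0 + 0 = 0 → 0
  B: 0 + 0.1×(0−0) = 0 + 0 = 0 → 0
rgb(58, 0, 0) = #3A0000.

#3A0000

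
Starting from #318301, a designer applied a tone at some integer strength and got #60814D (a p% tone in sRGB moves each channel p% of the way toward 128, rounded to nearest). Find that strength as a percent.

60%

#318301 is rgb(49, 131, 1); #60814D is rgb(96, 129, 77).
On the B channel (widest range): 77 ≈ 1 + (p/100)(128 − 1), so p ≈ 100×(77 − 1)/(128 − 1) = 7600/127 = 59.84.
p = 60 reproduces all three channels after rounding.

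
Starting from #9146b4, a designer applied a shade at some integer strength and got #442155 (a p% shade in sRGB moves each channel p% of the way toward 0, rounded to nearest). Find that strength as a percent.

#9146b4 is rgb(145, 70, 180); #442155 is rgb(68, 33, 85).
On the B channel (widest range): 85 ≈ 180 + (p/100)(0 − 180), so p ≈ 100×(85 − 180)/(0 − 180) = -9500/-180 = 52.78.
p = 53 reproduces all three channels after rounding.

53%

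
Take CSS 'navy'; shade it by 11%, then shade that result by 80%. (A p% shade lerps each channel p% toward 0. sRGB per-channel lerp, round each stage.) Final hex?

CSS navy is rgb(0, 0, 128).
An 11% shade moves each channel 11% toward 0:
  R: 0 + 0.11×(0−0) = 0 + 0 = 0 → 0
  G: 0 + 0 = 0 → 0
  B: 128 + 0.11×(0−128) = 128 − 14.08 = 113.92 → 114
After the shade: rgb(0, 0, 114) = #000072.
Lerp each channel 80% toward 0:
  R: 0 + 0.8×(0−0) = 0 + 0 = 0 → 0
  G: 0 + 0.8×(0−0) = 0 + 0 = 0 → 0
  B: 114 + 0.8×(0−114) = 114 − 91.2 = 22.8 → 23
rgb(0, 0, 23) = #000017.

#000017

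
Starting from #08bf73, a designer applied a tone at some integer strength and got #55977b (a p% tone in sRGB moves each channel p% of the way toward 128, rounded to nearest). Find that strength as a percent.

#08bf73 is rgb(8, 191, 115); #55977b is rgb(85, 151, 123).
On the R channel (widest range): 85 ≈ 8 + (p/100)(128 − 8), so p ≈ 100×(85 − 8)/(128 − 8) = 7700/120 = 64.17.
p = 64 reproduces all three channels after rounding.

64%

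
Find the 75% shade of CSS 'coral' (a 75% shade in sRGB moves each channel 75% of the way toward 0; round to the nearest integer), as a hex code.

#402014

CSS coral is rgb(255, 127, 80).
Per channel, c → c + 0.75(0 − c):
  R: 255 + 0.75×(0−255) = 255 − 191.25 = 63.75 → 64
  G: 127 + 0.75×(0−127) = 127 − 95.25 = 31.75 → 32
  B: 80 + 0.75×(0−80) = 80 − 60 = 20 → 20
rgb(64, 32, 20) = #402014.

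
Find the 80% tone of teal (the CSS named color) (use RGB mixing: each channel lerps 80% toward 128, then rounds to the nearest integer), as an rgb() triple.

CSS teal is rgb(0, 128, 128).
Lerp each channel 80% toward 128:
  R: 0 + 0.8×(128−0) = 0 + 102.4 = 102.4 → 102
  G: 128 + 0 = 128 → 128
  B: 128 + 0.8×(128−128) = 128 + 0 = 128 → 128

rgb(102, 128, 128)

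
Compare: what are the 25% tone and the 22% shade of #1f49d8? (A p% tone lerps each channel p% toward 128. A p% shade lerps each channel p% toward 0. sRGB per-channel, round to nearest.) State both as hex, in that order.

#1f49d8 is rgb(31, 73, 216).
25% tone:
  R: 31 + 24.25 = 55.25 → 55
  G: 73 + 13.75 = 86.75 → 87
  B: 216 + 0.25×(128−216) = 216 − 22 = 194 → 194
  → #3757c2
22% shade:
  R: 31 − 6.82 = 24.18 → 24
  G: 73 + 0.22×(0−73) = 73 − 16.06 = 56.94 → 57
  B: 216 + 0.22×(0−216) = 216 − 47.52 = 168.48 → 168
  → #1839a8

#3757c2, #1839a8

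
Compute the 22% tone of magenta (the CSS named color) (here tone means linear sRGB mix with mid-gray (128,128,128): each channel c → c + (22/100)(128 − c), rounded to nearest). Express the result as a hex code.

CSS magenta is rgb(255, 0, 255).
Per channel, c → c + 0.22(128 − c):
  R: 255 + 0.22×(128−255) = 255 − 27.94 = 227.06 → 227
  G: 0 + 0.22×(128−0) = 0 + 28.16 = 28.16 → 28
  B: 255 + 0.22×(128−255) = 255 − 27.94 = 227.06 → 227
rgb(227, 28, 227) = #E31CE3.

#E31CE3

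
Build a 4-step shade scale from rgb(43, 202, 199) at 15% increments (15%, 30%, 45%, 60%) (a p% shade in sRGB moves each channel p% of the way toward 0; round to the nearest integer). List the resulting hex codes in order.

15%: (43 − 6.45 = 36.55→37, 202 − 30.3 = 171.7→172, 199 − 29.85 = 169.15→169) → #25aca9
30%: (43 − 12.9 = 30.1→30, 202 − 60.6 = 141.4→141, 199 − 59.7 = 139.3→139) → #1e8d8b
45%: (43 − 19.35 = 23.65→24, 202 − 90.9 = 111.1→111, 199 − 89.55 = 109.45→109) → #186f6d
60%: (43 − 25.8 = 17.2→17, 202 − 121.2 = 80.8→81, 199 − 119.4 = 79.6→80) → #115150

#25aca9, #1e8d8b, #186f6d, #115150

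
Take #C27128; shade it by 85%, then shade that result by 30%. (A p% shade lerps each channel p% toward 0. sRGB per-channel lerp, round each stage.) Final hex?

#140C04

#C27128 is rgb(194, 113, 40).
Lerp each channel 85% toward 0:
  R: 194 + 0.85×(0−194) = 194 − 164.9 = 29.1 → 29
  G: 113 − 96.05 = 16.95 → 17
  B: 40 + 0.85×(0−40) = 40 − 34 = 6 → 6
After the shade: rgb(29, 17, 6) = #1D1106.
Per channel, c → c + 0.3(0 − c):
  R: 29 − 8.7 = 20.3 → 20
  G: 17 + 0.3×(0−17) = 17 − 5.1 = 11.9 → 12
  B: 6 + 0.3×(0−6) = 6 − 1.8 = 4.2 → 4
rgb(20, 12, 4) = #140C04.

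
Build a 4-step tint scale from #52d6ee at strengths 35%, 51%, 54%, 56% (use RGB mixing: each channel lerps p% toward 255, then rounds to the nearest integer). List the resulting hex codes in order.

#52d6ee is rgb(82, 214, 238).
35%: (82 + 60.55 = 142.55→143, 214 + 14.35 = 228.35→228, 238 + 5.95 = 243.95→244) → #8fe4f4
51%: (82 + 88.23 = 170.23→170, 214 + 20.91 = 234.91→235, 238 + 8.67 = 246.67→247) → #aaebf7
54%: (82 + 93.42 = 175.42→175, 214 + 22.14 = 236.14→236, 238 + 9.18 = 247.18→247) → #afecf7
56%: (82 + 96.88 = 178.88→179, 214 + 22.96 = 236.96→237, 238 + 9.52 = 247.52→248) → #b3edf8

#8fe4f4, #aaebf7, #afecf7, #b3edf8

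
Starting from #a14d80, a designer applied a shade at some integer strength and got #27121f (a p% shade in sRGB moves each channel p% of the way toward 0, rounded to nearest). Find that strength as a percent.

#a14d80 is rgb(161, 77, 128); #27121f is rgb(39, 18, 31).
On the R channel (widest range): 39 ≈ 161 + (p/100)(0 − 161), so p ≈ 100×(39 − 161)/(0 − 161) = -12200/-161 = 75.78.
p = 76 reproduces all three channels after rounding.

76%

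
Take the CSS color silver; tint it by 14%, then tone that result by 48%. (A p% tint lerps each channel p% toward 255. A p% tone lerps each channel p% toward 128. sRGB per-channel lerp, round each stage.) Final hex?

#A6A6A6

CSS silver is rgb(192, 192, 192).
A 14% tint moves each channel 14% toward 255:
  R: 192 + 0.14×(255−192) = 192 + 8.82 = 200.82 → 201
  G: 192 + 8.82 = 200.82 → 201
  B: 192 + 8.82 = 200.82 → 201
After the tint: rgb(201, 201, 201) = #C9C9C9.
Lerp each channel 48% toward 128:
  R: 201 + 0.48×(128−201) = 201 − 35.04 = 165.96 → 166
  G: 201 + 0.48×(128−201) = 201 − 35.04 = 165.96 → 166
  B: 201 − 35.04 = 165.96 → 166
rgb(166, 166, 166) = #A6A6A6.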